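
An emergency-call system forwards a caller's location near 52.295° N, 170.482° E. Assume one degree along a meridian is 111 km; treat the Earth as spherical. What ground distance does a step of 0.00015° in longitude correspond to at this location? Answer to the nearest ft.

One degree of longitude here spans 111000 × cos 52.295° = 111000 × 0.6116 ≈ 67887.2 m; 0.00015° of that is 10.1831 m.
In feet: 10.1831 m ÷ 0.3048 ≈ 33.409 ft.

33 ft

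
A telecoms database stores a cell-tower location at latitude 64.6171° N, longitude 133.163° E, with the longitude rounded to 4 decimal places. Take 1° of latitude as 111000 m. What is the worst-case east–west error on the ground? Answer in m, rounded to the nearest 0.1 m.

Rounding to 4 decimal places leaves the longitude within ±5e-05° of the true value.
Parallels shrink by cos φ, so at 64.6171° a degree of longitude is 111000 × 0.4287 ≈ 47581.9 m.
Maximum E–W displacement: 5e-05 × 47581.9 = 2.37909 m.

2.4 m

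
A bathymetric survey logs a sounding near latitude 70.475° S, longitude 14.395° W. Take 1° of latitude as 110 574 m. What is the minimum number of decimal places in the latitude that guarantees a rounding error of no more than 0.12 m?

6 decimal places

One degree of latitude covers 110574 m.
With N decimal places the half-ulp bound is 0.5·10⁻ᴺ°, or 0.5·10⁻ᴺ × 110574 m on the ground.
Setting 55287 × 10⁻ᴺ ≤ 0.12 gives 10ᴺ ≥ 4.607e+05, i.e. N ≥ 5.66.
At 5 places the error can reach 0.553 m, but 6 places keeps it to 0.0553 m.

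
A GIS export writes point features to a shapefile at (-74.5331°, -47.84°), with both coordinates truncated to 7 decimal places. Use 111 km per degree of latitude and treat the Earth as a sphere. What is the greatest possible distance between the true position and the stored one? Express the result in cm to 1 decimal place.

Truncating at 7 decimal places can drop up to a full unit in the last place, so each coordinate may be off by as much as 1e-07°.
Latitude error → 1e-07 × 111000 = 0.0111 m along the meridian.
E–W at 74.5331°: 1e-07° × 111000 × cos 74.5331° = 1e-07 × 111000 × 0.2667 ≈ 0.00296017 m.
Combining orthogonally: (0.0111² + 0.00296017²)^½ ≈ 0.0114879 m.
That is 0.0114879 m = 1.1488 cm.

1.1 cm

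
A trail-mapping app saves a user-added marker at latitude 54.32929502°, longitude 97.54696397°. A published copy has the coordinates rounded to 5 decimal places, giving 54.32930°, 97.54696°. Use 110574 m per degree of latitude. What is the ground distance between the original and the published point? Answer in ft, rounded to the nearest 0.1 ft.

2.0 ft

The latitude changed by -0.00000498° and the longitude by +0.00000397°.
N–S: -0.00000498° × 110574 m/° = -0.550659 m.
E–W at 54.3293°: 0.00000397° × 110574 × cos 54.3293° = 0.00000397 × 110574 × 0.5831 ≈ 0.25598 m.
Hypotenuse of the two orthogonal shifts: √(0.550659² + 0.25598²) = 0.607248 m.
Converting: 0.607248 m × 3.2808 ft/m ≈ 1.9923 ft.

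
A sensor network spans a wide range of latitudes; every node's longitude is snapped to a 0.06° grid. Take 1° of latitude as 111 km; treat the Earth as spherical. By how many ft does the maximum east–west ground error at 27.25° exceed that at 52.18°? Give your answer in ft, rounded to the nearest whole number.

With a 0.06° grid the true value lies within half a step, ±0.06°/2 = ±0.03°, of the stored one.
Error at 27.25° = 0.03° × 111000 × cos 27.25° ≈ 3330 × 0.8890 = 2960.4 m.
Error at 52.18° = 0.03° × 111000 × cos 52.18° ≈ 3330 × 0.6132 = 2041.9 m.
Difference: 2960.4 − 2041.9 = 918.53 m.
Converting: 918.528 m × 3.2808 ft/m ≈ 3013.5 ft.

3014 ft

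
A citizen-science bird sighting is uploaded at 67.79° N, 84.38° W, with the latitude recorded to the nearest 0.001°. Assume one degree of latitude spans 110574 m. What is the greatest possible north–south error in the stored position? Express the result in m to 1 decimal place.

Rounding to 3 decimal places leaves the latitude within ±0.0005° of the true value.
So the N–S error is at most 0.0005 × 110574 = 55.287 m.

55.3 m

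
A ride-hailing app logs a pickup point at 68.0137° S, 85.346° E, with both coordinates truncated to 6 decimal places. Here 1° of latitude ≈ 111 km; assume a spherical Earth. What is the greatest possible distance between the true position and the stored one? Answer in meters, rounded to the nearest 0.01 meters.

0.12 meters

Truncating at 6 decimal places can drop up to a full unit in the last place, so each coordinate may be off by as much as 1e-06°.
N–S: 1e-06° × 111000 m/° = 0.111 m.
E–W at 68.0137°: 1e-06° × 111000 × cos 68.0137° = 1e-06 × 111000 × 0.3744 ≈ 0.0415567 m.
The two errors are perpendicular, so the maximum displacement is √(0.111² + 0.0415567²) ≈ 0.118524 m.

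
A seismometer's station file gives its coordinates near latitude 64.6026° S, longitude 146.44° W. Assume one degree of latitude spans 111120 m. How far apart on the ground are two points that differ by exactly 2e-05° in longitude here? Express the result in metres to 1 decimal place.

1.0 metres

2e-05° of longitude at 64.6026° is 2e-05 × 111120 × cos 64.6026° ≈ 2e-05 × 47658.7 = 0.953174 m.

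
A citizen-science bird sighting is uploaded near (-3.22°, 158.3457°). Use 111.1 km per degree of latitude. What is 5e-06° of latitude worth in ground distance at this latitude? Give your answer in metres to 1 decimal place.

Along a meridian 5e-06° is 5e-06 × 111100 = 0.5555 m.

0.6 metres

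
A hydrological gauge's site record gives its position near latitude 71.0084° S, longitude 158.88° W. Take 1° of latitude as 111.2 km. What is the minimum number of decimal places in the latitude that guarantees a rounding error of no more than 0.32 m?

One degree of latitude covers 111200 m.
With N decimal places the half-ulp bound is 0.5·10⁻ᴺ°, or 0.5·10⁻ᴺ × 111200 m on the ground.
Need 0.5 × 111200 × 10⁻ᴺ ≤ 0.32 → 10⁻ᴺ ≤ 5.755e-06, so N ≥ 5.24.
So 6 decimal places suffice (0.0556 m); 5 would allow up to 0.556 m.

6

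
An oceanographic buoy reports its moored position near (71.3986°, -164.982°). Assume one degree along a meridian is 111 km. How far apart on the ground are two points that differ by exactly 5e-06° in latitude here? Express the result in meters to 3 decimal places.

0.555 meters

5e-06° × 111000 m/° = 0.555 m.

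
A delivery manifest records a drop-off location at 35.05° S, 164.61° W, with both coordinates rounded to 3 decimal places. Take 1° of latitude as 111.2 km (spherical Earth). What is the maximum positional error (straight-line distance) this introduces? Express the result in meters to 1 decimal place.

Rounding to 3 decimal places leaves each coordinate within ±0.0005° of the true value.
Latitude error → 0.0005 × 111200 = 55.6 m along the meridian.
E–W at 35.05°: 0.0005° × 111200 × cos 35.05° = 0.0005 × 111200 × 0.8187 ≈ 45.517 m.
Worst case both components are at the extreme and orthogonal: √(55.6² + 45.517²) ≈ 71.8551 m.

71.9 meters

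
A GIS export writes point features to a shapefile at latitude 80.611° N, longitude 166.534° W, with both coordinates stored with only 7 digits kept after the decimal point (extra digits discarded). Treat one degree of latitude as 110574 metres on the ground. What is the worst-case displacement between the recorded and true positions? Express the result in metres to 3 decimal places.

0.011 metres

Truncating at 7 decimal places can drop up to a full unit in the last place, so each coordinate may be off by as much as 1e-07°.
Latitude error → 1e-07 × 110574 = 0.0110574 m along the meridian.
E–W at 80.611°: 1e-07° × 110574 × cos 80.611° = 1e-07 × 110574 × 0.1631 ≈ 0.00180387 m.
Combining orthogonally: (0.0110574² + 0.00180387²)^½ ≈ 0.0112036 m.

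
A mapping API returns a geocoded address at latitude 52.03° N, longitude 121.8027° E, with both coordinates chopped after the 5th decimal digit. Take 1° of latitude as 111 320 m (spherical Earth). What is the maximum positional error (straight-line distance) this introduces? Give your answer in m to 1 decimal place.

1.3 m

Truncating at 5 decimal places can drop up to a full unit in the last place, so each coordinate may be off by as much as 1e-05°.
N–S: 1e-05° × 111320 m/° = 1.1132 m.
E–W at 52.03°: 1e-05° × 111320 × cos 52.03° = 1e-05 × 111320 × 0.6152 ≈ 0.684895 m.
The two errors are perpendicular, so the maximum displacement is √(1.1132² + 0.684895²) ≈ 1.30702 m.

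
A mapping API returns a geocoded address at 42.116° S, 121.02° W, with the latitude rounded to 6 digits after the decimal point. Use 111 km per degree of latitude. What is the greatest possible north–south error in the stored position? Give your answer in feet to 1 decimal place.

Rounding to 6 decimal places leaves the latitude within ±5e-07° of the true value.
Along the meridian that is 5e-07° × 111000 m/° = 0.0555 m.
In feet: 0.0555 m ÷ 0.3048 ≈ 0.18209 ft.

0.2 feet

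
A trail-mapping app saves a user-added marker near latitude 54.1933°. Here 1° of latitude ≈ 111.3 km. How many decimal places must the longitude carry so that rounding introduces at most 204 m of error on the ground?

At 54.1933° one degree of longitude covers 111300 × cos 54.1933° ≈ 111300 × 0.5851 ≈ 65116.3 m.
With N decimal places the half-ulp bound is 0.5·10⁻ᴺ°, or 0.5·10⁻ᴺ × 65116.3 m on the ground.
Setting 32558.2 × 10⁻ᴺ ≤ 204 gives 10ᴺ ≥ 159.6, i.e. N ≥ 2.20.
At 2 places the error can reach 326 m, but 3 places keeps it to 32.6 m.

3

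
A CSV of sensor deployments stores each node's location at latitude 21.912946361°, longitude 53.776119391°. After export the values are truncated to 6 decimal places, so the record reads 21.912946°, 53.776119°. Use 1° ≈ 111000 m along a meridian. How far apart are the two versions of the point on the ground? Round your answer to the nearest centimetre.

6 centimetres

The latitude changed by +0.000000361° and the longitude by +0.000000391°.
North–south shift: 0.000000361 × 111000 = 0.040071 m.
East–west at this latitude: 0.000000391° × 111000 × cos 21.9129° ≈ 0.000000391 × 102980 = 0.0402654 m.
Distance: √(0.040071² + 0.0402654²) ≈ 0.0568066 m.
That is 0.0568066 m = 5.6807 cm.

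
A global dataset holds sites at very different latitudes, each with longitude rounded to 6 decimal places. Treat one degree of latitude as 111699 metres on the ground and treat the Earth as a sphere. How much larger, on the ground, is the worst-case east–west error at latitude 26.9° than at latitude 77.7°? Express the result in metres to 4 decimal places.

Rounding to 6 decimal places leaves the longitude within ±5e-07° of the true value.
Error at 26.9° = 5e-07° × 111699 × cos 26.9° ≈ 0.055849 × 0.8918 = 0.049806 m.
At 77.7°: 5e-07° × 111699 × cos 77.7° = 5e-07 × 111699 × 0.2130 ≈ 0.011898 m.
So the lower-latitude error exceeds the higher by 0.049806 − 0.011898 = 0.037909 m.

0.0379 metres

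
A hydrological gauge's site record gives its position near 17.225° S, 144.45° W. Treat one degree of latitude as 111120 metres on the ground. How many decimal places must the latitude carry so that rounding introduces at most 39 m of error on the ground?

4 decimal places

One degree of latitude covers 111120 m.
Rounding to N decimal places gives at most 0.5 × 10⁻ᴺ degrees of error, i.e. 0.5 × 10⁻ᴺ × 111120 m.
Setting 55560 × 10⁻ᴺ ≤ 39 gives 10ᴺ ≥ 1425, i.e. N ≥ 3.15.
So 4 decimal places suffice (5.56 m); 3 would allow up to 55.6 m.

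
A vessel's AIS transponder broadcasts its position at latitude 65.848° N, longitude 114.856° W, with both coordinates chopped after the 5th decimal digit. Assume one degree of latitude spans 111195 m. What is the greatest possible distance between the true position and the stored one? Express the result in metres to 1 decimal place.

Truncating at 5 decimal places can drop up to a full unit in the last place, so each coordinate may be off by as much as 1e-05°.
Latitude error → 1e-05 × 111195 = 1.11195 m along the meridian.
East–west component at 65.848°: 1e-05° × 111195 × cos 65.848° ≈ 1e-05 × 45496.4 ≈ 0.454964 m.
Combining orthogonally: (1.11195² + 0.454964²)^½ ≈ 1.20143 m.

1.2 metres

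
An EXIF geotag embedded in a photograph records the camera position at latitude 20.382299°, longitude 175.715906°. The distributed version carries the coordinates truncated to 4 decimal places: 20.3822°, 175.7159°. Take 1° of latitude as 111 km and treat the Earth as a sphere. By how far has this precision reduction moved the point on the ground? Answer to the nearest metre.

11 metres

Δlat = 20.382299 − 20.3822 = +0.000099°; Δlon = 175.715906 − 175.7159 = +0.000006°.
North–south shift: 0.000099 × 111000 = 10.989 m.
East–west at this latitude: 0.000006° × 111000 × cos 20.3822° ≈ 0.000006 × 104050 = 0.624302 m.
Distance: √(10.989² + 0.624302²) ≈ 11.0067 m.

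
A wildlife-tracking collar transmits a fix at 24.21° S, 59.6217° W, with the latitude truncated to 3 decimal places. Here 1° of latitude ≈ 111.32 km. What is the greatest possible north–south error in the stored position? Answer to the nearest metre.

111 metres

Truncating at 3 decimal places can drop up to a full unit in the last place, so the latitude may be off by as much as 0.001°.
Along the meridian that is 0.001° × 111320 m/° = 111.32 m.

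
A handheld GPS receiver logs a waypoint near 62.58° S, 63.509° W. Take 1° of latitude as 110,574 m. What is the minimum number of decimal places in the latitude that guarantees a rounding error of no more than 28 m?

4

One degree of latitude covers 110574 m.
N decimal places → at most half a unit in the last place, 0.5 × 10⁻ᴺ° = 110574/2 × 10⁻ᴺ m.
Need 0.5 × 110574 × 10⁻ᴺ ≤ 28 → 10⁻ᴺ ≤ 5.064e-04, so N ≥ 3.30.
So 4 decimal places suffice (5.53 m); 3 would allow up to 55.3 m.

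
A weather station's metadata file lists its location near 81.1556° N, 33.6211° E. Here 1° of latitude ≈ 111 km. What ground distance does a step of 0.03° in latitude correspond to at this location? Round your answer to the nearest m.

0.03° × 111000 m/° = 3330 m.

3330 m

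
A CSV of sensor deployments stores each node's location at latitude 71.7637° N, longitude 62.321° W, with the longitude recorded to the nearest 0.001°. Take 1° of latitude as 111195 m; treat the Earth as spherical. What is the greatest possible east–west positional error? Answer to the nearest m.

17 m

Rounding to 3 decimal places leaves the longitude within ±0.0005° of the true value.
One degree of longitude at 71.7637° is 111195 × cos 71.7637° ≈ 111195 × 0.3129 = 34797 m.
East–west error: 0.0005° × 34797 m/° ≈ 17.3985 m.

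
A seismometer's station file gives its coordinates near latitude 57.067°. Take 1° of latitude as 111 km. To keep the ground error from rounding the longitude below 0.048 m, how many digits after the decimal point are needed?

6

At 57.067° one degree of longitude covers 111000 × cos 57.067° ≈ 111000 × 0.5437 ≈ 60346 m.
N decimal places → at most half a unit in the last place, 0.5 × 10⁻ᴺ° = 60346/2 × 10⁻ᴺ m.
Need 0.5 × 60346 × 10⁻ᴺ ≤ 0.048 → 10⁻ᴺ ≤ 1.591e-06, so N ≥ 5.80.
At 5 places the error can reach 0.302 m, but 6 places keeps it to 0.0302 m.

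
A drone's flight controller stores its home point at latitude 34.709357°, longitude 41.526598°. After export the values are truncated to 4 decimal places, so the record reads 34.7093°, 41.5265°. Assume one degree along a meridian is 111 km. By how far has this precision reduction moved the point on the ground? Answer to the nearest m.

11 m

Δlat = 34.709357 − 34.7093 = +0.000057°; Δlon = 41.526598 − 41.5265 = +0.000098°.
N–S: 0.000057° × 111000 m/° = 6.327 m.
East–west at this latitude: 0.000098° × 111000 × cos 34.7093° ≈ 0.000098 × 91247.7 = 8.94228 m.
Combined displacement = (6.327² + 8.94228²)^½ ≈ 10.9542 m.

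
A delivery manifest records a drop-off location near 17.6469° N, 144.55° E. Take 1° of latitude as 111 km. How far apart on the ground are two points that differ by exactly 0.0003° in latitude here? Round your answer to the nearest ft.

Along a meridian 0.0003° is 0.0003 × 111000 = 33.3 m.
Converting: 33.3 m × 3.2808 ft/m ≈ 109.25 ft.

109 ft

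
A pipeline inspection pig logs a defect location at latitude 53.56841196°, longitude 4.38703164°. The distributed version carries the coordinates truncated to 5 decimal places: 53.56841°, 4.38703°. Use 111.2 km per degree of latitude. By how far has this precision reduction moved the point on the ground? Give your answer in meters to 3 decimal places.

Δlat = 53.56841196 − 53.56841 = +0.00000196°; Δlon = 4.38703164 − 4.38703 = +0.00000164°.
N–S: 0.00000196° × 111200 m/° = 0.217952 m.
East–west at this latitude: 0.00000164° × 111200 × cos 53.5684° ≈ 0.00000164 × 66037.5 = 0.108302 m.
Distance: √(0.217952² + 0.108302²) ≈ 0.243377 m.

0.243 meters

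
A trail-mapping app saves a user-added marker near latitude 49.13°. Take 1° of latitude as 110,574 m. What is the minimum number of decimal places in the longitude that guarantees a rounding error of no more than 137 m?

3

At 49.13° one degree of longitude covers 110574 × cos 49.13° ≈ 110574 × 0.6543 ≈ 72353.5 m.
Rounding to N decimal places gives at most 0.5 × 10⁻ᴺ degrees of error, i.e. 0.5 × 10⁻ᴺ × 72353.5 m.
Setting 36176.8 × 10⁻ᴺ ≤ 137 gives 10ᴺ ≥ 264.1, i.e. N ≥ 2.42.
At 2 places the error can reach 362 m, but 3 places keeps it to 36.2 m.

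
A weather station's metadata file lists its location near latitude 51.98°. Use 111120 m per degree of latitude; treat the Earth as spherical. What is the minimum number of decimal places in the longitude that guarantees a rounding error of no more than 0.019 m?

At 51.98° one degree of longitude covers 111120 × cos 51.98° ≈ 111120 × 0.6159 ≈ 68442.9 m.
N decimal places → at most half a unit in the last place, 0.5 × 10⁻ᴺ° = 68442.9/2 × 10⁻ᴺ m.
Setting 34221.4 × 10⁻ᴺ ≤ 0.019 gives 10ᴺ ≥ 1.801e+06, i.e. N ≥ 6.26.
At 6 places the error can reach 0.0342 m, but 7 places keeps it to 0.00342 m.

7 decimal places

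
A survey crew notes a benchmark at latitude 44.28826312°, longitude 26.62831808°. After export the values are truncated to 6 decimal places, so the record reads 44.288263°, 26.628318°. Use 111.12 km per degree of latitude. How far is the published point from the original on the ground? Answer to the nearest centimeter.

1 centimeters

Δlat = 44.28826312 − 44.288263 = +0.00000012°; Δlon = 26.62831808 − 26.628318 = +0.00000008°.
N–S: 0.00000012° × 111120 m/° = 0.0133344 m.
East–west at this latitude: 0.00000008° × 111120 × cos 44.2883° ≈ 0.00000008 × 79543.7 = 0.00636349 m.
Distance: √(0.0133344² + 0.00636349²) ≈ 0.014775 m.
That is 0.014775 m = 1.4775 cm.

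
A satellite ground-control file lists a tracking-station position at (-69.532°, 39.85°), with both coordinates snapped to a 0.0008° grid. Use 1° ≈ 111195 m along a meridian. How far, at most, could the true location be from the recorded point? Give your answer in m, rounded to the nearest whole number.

With a 0.0008° grid the true value lies within half a step, ±0.0008°/2 = ±0.0004°, of the stored one.
North–south component: 0.0004° × 111195 = 44.478 m.
E–W at 69.532°: 0.0004° × 111195 × cos 69.532° = 0.0004 × 111195 × 0.3497 ≈ 15.5533 m.
Worst case both components are at the extreme and orthogonal: √(44.478² + 15.5533²) ≈ 47.119 m.

47 m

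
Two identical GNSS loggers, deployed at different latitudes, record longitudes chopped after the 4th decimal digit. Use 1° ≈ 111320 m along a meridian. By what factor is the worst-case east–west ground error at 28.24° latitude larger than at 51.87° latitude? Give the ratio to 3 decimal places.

1.427

Truncating at 4 decimal places can drop up to a full unit in the last place, so the longitude may be off by as much as 0.0001°.
Error at 28.24° = 0.0001° × 111320 × cos 28.24° ≈ 11.132 × 0.8810 = 9.807 m.
Error at 51.87° = 0.0001° × 111320 × cos 51.87° ≈ 11.132 × 0.6174 = 6.8734 m.
Ratio: 9.807 / 6.8734 = cos 28.24° / cos 51.87° ≈ 1.4268.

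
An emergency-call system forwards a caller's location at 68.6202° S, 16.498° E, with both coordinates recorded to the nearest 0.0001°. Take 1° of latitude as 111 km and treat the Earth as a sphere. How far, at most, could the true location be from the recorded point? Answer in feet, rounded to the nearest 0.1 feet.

Rounding to 4 decimal places leaves each coordinate within ±5e-05° of the true value.
North–south component: 5e-05° × 111000 = 5.55 m.
E–W at 68.6202°: 5e-05° × 111000 × cos 68.6202° = 5e-05 × 111000 × 0.3645 ≈ 2.02324 m.
The two errors are perpendicular, so the maximum displacement is √(5.55² + 2.02324²) ≈ 5.90729 m.
In feet: 5.90729 m ÷ 0.3048 ≈ 19.381 ft.

19.4 feet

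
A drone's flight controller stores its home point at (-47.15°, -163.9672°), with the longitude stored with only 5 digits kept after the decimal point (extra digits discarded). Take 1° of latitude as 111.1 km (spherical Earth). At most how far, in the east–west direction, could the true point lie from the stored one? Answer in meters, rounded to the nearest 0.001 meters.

Truncating at 5 decimal places can drop up to a full unit in the last place, so the longitude may be off by as much as 1e-05°.
Parallels shrink by cos φ, so at 47.15° a degree of longitude is 111100 × 0.6801 ≈ 75557 m.
East–west error: 1e-05° × 75557 m/° ≈ 0.75557 m.

0.756 meters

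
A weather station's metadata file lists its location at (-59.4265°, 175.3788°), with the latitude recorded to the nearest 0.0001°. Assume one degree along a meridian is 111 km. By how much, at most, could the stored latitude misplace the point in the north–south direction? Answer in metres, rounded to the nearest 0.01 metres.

Rounding to 4 decimal places leaves the latitude within ±5e-05° of the true value.
North–south distance: 5e-05° × 111000 m/° = 5.55 m.

5.55 metres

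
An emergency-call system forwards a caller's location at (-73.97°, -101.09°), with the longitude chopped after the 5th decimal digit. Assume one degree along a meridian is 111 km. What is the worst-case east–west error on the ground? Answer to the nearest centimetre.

31 centimetres

Truncating at 5 decimal places can drop up to a full unit in the last place, so the longitude may be off by as much as 1e-05°.
At latitude 73.97° a degree of longitude spans 111000 m × cos 73.97° = 111000 × 0.2761 ≈ 30651.6 m.
So at most 1e-05° × 30651.6 ≈ 0.306516 m east–west.
That is 0.306516 m = 30.652 cm.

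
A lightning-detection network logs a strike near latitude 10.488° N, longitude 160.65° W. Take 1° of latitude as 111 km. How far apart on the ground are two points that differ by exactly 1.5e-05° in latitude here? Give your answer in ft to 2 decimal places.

1.5e-05° × 111000 m/° = 1.665 m.
Converting: 1.665 m × 3.2808 ft/m ≈ 5.4626 ft.

5.46 ft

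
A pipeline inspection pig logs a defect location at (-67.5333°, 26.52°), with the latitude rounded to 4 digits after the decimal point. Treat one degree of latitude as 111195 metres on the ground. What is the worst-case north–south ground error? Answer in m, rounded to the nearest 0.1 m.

5.6 m

Rounding to 4 decimal places leaves the latitude within ±5e-05° of the true value.
So the N–S error is at most 5e-05 × 111195 = 5.55975 m.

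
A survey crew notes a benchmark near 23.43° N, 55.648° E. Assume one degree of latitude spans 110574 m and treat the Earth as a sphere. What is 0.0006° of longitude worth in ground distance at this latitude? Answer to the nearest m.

At 23.43° a degree of longitude is 110574 × cos 23.43° ≈ 101457 m, so 0.0006° corresponds to 60.8741 m.

61 m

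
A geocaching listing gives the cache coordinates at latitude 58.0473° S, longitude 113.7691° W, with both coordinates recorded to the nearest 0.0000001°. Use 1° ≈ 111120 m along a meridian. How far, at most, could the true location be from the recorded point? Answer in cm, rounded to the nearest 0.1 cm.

Rounding to 7 decimal places leaves each coordinate within ±5e-08° of the true value.
North–south component: 5e-08° × 111120 = 0.005556 m.
Longitude error → 5e-08 × 111120 × cos 58.0473° = 5e-08 × 111120 × 0.5292 ≈ 0.00294034 m.
Combining orthogonally: (0.005556² + 0.00294034²)^½ ≈ 0.00628608 m.
That is 0.00628608 m = 0.62861 cm.

0.6 cm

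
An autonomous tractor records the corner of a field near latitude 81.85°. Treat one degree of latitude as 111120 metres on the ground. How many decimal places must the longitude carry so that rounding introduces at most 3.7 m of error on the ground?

4

At 81.85° one degree of longitude covers 111120 × cos 81.85° ≈ 111120 × 0.1418 ≈ 15752.9 m.
Rounding to N decimal places gives at most 0.5 × 10⁻ᴺ degrees of error, i.e. 0.5 × 10⁻ᴺ × 15752.9 m.
Need 0.5 × 15752.9 × 10⁻ᴺ ≤ 3.7 → 10⁻ᴺ ≤ 4.698e-04, so N ≥ 3.33.
At 3 places the error can reach 7.88 m, but 4 places keeps it to 0.788 m.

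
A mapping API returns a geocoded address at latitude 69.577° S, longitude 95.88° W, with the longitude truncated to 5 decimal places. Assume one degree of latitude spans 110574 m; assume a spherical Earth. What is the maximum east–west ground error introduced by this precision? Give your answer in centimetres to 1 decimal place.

38.6 centimetres

Truncating at 5 decimal places can drop up to a full unit in the last place, so the longitude may be off by as much as 1e-05°.
At latitude 69.577° a degree of longitude spans 110574 m × cos 69.577° = 110574 × 0.3489 ≈ 38584.6 m.
East–west error: 1e-05° × 38584.6 m/° ≈ 0.385846 m.
That is 0.385846 m = 38.585 cm.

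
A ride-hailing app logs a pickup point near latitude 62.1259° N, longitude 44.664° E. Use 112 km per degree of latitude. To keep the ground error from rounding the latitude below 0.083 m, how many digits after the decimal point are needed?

6 decimal places

One degree of latitude covers 112000 m.
With N decimal places the half-ulp bound is 0.5·10⁻ᴺ°, or 0.5·10⁻ᴺ × 112000 m on the ground.
Setting 56000 × 10⁻ᴺ ≤ 0.083 gives 10ᴺ ≥ 6.747e+05, i.e. N ≥ 5.83.
N = 5 would give 0.56 m (too coarse); N = 6 gives 0.056 m ≤ 0.083 m.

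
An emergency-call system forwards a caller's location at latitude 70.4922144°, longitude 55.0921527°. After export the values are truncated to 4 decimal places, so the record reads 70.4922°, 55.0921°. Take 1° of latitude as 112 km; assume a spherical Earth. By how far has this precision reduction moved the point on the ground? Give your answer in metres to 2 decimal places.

2.55 metres

Δlat = 70.4922144 − 70.4922 = +0.0000144°; Δlon = 55.0921527 − 55.0921 = +0.0000527°.
N–S: 0.0000144° × 112000 m/° = 1.6128 m.
E–W at 70.4922°: 0.0000527° × 112000 × cos 70.4922° = 0.0000527 × 112000 × 0.3339 ≈ 1.97102 m.
Combined displacement = (1.6128² + 1.97102²)^½ ≈ 2.54677 m.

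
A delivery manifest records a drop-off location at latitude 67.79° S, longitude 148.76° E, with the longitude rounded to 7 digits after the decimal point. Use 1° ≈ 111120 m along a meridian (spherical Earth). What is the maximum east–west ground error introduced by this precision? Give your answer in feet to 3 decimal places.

0.007 feet

Rounding to 7 decimal places leaves the longitude within ±5e-08° of the true value.
Parallels shrink by cos φ, so at 67.79° a degree of longitude is 111120 × 0.3780 ≈ 42003.6 m.
So at most 5e-08° × 42003.6 ≈ 0.00210018 m east–west.
Converting: 0.00210018 m × 3.2808 ft/m ≈ 0.0068904 ft.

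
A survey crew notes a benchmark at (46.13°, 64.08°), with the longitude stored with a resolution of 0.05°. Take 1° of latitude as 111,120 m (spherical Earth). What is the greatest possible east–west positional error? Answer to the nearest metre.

1925 metres

With a 0.05° grid the true value lies within half a step, ±0.05°/2 = ±0.025°, of the stored one.
At latitude 46.13° a degree of longitude spans 111120 m × cos 46.13° = 111120 × 0.6930 ≈ 77008.9 m.
So at most 0.025° × 77008.9 ≈ 1925.22 m east–west.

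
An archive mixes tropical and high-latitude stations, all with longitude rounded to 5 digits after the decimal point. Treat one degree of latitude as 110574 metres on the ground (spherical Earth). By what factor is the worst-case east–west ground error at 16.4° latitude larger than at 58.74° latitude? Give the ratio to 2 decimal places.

Rounding to 5 decimal places leaves the longitude within ±5e-06° of the true value.
Error at 16.4° = 5e-06° × 110574 × cos 16.4° ≈ 0.55287 × 0.9593 = 0.53038 m.
Error at 58.74° = 5e-06° × 110574 × cos 58.74° ≈ 0.55287 × 0.5189 = 0.2869 m.
The ratio reduces to cos 16.4° / cos 58.74° = 0.9593/0.5189 ≈ 1.8487.

1.85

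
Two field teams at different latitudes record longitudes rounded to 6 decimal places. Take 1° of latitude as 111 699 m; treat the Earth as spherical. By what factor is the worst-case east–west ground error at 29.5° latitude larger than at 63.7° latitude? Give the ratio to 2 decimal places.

Rounding to 6 decimal places leaves the longitude within ±5e-07° of the true value.
Error at 29.5° = 5e-07° × 111699 × cos 29.5° ≈ 0.055849 × 0.8704 = 0.048609 m.
Error at 63.7° = 5e-07° × 111699 × cos 63.7° ≈ 0.055849 × 0.4431 = 0.024745 m.
The ratio reduces to cos 29.5° / cos 63.7° = 0.8704/0.4431 ≈ 1.9644.

1.96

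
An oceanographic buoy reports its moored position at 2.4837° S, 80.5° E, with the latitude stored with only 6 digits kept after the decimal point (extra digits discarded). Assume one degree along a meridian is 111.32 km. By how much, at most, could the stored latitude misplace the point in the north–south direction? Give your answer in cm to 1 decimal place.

11.1 cm

Truncating at 6 decimal places can drop up to a full unit in the last place, so the latitude may be off by as much as 1e-06°.
North–south distance: 1e-06° × 111320 m/° = 0.11132 m.
That is 0.11132 m = 11.132 cm.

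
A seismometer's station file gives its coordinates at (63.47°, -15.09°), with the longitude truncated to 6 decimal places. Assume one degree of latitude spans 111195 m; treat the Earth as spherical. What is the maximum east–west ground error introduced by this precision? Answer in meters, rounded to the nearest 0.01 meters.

Truncating at 6 decimal places can drop up to a full unit in the last place, so the longitude may be off by as much as 1e-06°.
At latitude 63.47° a degree of longitude spans 111195 m × cos 63.47° = 111195 × 0.4467 ≈ 49667.1 m.
East–west error: 1e-06° × 49667.1 m/° ≈ 0.0496671 m.

0.05 meters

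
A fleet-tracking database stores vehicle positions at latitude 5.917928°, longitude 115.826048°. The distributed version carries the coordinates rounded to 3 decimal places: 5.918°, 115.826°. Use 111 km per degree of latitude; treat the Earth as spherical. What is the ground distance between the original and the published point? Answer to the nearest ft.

31 ft

Δlat = 5.917928 − 5.918 = -0.000072°; Δlon = 115.826048 − 115.826 = +0.000048°.
N–S: -0.000072° × 111000 m/° = -7.992 m.
E–W at 5.918°: 0.000048° × 111000 × cos 5.918° = 0.000048 × 111000 × 0.9947 ≈ 5.2996 m.
Combined displacement = (7.992² + 5.2996²)^½ ≈ 9.58947 m.
Converting: 9.58947 m × 3.2808 ft/m ≈ 31.462 ft.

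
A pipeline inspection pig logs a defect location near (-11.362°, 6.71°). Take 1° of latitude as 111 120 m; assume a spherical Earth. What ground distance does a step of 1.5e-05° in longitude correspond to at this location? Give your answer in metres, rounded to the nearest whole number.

2 metres

1.5e-05° of longitude at 11.362° is 1.5e-05 × 111120 × cos 11.362° ≈ 1.5e-05 × 108942 = 1.63413 m.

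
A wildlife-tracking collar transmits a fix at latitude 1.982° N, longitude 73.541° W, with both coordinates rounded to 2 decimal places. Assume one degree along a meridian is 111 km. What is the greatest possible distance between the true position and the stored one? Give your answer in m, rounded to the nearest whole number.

Rounding to 2 decimal places leaves each coordinate within ±0.005° of the true value.
North–south component: 0.005° × 111000 = 555 m.
Longitude error → 0.005 × 111000 × cos 1.982° = 0.005 × 111000 × 0.9994 ≈ 554.668 m.
Worst case both components are at the extreme and orthogonal: √(555² + 554.668²) ≈ 784.654 m.

785 m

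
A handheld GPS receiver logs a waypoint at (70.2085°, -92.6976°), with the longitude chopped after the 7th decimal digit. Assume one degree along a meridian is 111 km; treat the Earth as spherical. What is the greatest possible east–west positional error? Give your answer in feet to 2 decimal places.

Truncating at 7 decimal places can drop up to a full unit in the last place, so the longitude may be off by as much as 1e-07°.
Parallels shrink by cos φ, so at 70.2085° a degree of longitude is 111000 × 0.3386 ≈ 37584.4 m.
Maximum E–W displacement: 1e-07 × 37584.4 = 0.00375844 m.
Converting: 0.00375844 m × 3.2808 ft/m ≈ 0.012331 ft.

0.01 feet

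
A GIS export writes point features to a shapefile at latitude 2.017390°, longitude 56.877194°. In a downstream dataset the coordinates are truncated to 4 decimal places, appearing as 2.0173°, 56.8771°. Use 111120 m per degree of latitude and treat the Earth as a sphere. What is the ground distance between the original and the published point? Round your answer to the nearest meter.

The latitude changed by +0.000090° and the longitude by +0.000094°.
North–south shift: 0.000090 × 111120 = 10.0008 m.
E–W at 2.0173°: 0.000094° × 111120 × cos 2.0173° = 0.000094 × 111120 × 0.9994 ≈ 10.4388 m.
Hypotenuse of the two orthogonal shifts: √(10.0008² + 10.4388²) = 14.4563 m.

14 meters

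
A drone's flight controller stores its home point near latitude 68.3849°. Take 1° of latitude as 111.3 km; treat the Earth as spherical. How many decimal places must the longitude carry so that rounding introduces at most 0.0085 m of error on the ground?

7 decimal places

At 68.3849° one degree of longitude covers 111300 × cos 68.3849° ≈ 111300 × 0.3684 ≈ 40999.5 m.
With N decimal places the half-ulp bound is 0.5·10⁻ᴺ°, or 0.5·10⁻ᴺ × 40999.5 m on the ground.
Need 0.5 × 40999.5 × 10⁻ᴺ ≤ 0.0085 → 10⁻ᴺ ≤ 4.146e-07, so N ≥ 6.38.
So 7 decimal places suffice (0.00205 m); 6 would allow up to 0.0205 m.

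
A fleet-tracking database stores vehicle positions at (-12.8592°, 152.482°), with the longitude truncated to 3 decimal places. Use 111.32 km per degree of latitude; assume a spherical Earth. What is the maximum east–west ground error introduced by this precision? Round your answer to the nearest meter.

Truncating at 3 decimal places can drop up to a full unit in the last place, so the longitude may be off by as much as 0.001°.
Parallels shrink by cos φ, so at 12.8592° a degree of longitude is 111320 × 0.9749 ≈ 108528 m.
Maximum E–W displacement: 0.001 × 108528 = 108.528 m.

109 meters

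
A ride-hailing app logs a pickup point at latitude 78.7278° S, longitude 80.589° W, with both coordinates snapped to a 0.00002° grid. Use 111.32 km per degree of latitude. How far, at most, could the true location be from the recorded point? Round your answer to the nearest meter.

1 meters

With a 0.00002° grid the true value lies within half a step, ±0.00002°/2 = ±1e-05°, of the stored one.
N–S: 1e-05° × 111320 m/° = 1.1132 m.
East–west component at 78.7278°: 1e-05° × 111320 × cos 78.7278° ≈ 1e-05 × 21759.8 ≈ 0.217598 m.
Combining orthogonally: (1.1132² + 0.217598²)^½ ≈ 1.13427 m.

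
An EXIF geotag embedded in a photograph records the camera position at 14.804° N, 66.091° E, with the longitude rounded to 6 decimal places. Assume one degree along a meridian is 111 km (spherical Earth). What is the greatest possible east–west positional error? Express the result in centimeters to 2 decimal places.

5.37 centimeters

Rounding to 6 decimal places leaves the longitude within ±5e-07° of the true value.
Parallels shrink by cos φ, so at 14.804° a degree of longitude is 111000 × 0.9668 ≈ 107315 m.
So at most 5e-07° × 107315 ≈ 0.0536577 m east–west.
That is 0.0536577 m = 5.3658 cm.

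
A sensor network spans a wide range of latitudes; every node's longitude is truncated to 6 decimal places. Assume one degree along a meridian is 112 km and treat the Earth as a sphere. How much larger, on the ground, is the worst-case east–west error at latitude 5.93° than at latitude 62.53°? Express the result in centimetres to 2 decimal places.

Truncating at 6 decimal places can drop up to a full unit in the last place, so the longitude may be off by as much as 1e-06°.
Error at 5.93° = 1e-06° × 112000 × cos 5.93° ≈ 0.112 × 0.9946 = 0.1114 m.
At 62.53°: 1e-06° × 112000 × cos 62.53° = 1e-06 × 112000 × 0.4613 ≈ 0.051664 m.
So the lower-latitude error exceeds the higher by 0.1114 − 0.051664 = 0.059737 m.
That is 0.0597369 m = 5.9737 cm.

5.97 centimetres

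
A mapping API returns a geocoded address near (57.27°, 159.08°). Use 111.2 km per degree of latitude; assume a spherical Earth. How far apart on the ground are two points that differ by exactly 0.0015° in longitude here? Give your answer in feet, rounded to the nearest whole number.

One degree of longitude here spans 111200 × cos 57.27° = 111200 × 0.5407 ≈ 60123.7 m; 0.0015° of that is 90.1856 m.
Converting: 90.1856 m × 3.2808 ft/m ≈ 295.88 ft.

296 feet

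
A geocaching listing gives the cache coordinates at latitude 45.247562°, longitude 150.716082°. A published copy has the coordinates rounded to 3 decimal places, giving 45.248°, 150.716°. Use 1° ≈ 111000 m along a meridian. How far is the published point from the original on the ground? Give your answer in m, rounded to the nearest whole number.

The latitude changed by -0.000438° and the longitude by +0.000082°.
N–S: -0.000438° × 111000 m/° = -48.618 m.
East–west at this latitude: 0.000082° × 111000 × cos 45.248° ≈ 0.000082 × 78148.4 = 6.40817 m.
Hypotenuse of the two orthogonal shifts: √(48.618² + 6.40817²) = 49.0385 m.

49 m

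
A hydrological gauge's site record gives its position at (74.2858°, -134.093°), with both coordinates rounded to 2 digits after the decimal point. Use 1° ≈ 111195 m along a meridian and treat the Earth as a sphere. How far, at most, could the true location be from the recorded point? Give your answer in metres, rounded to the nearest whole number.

576 metres

Rounding to 2 decimal places leaves each coordinate within ±0.005° of the true value.
North–south component: 0.005° × 111195 = 555.975 m.
Longitude error → 0.005 × 111195 × cos 74.2858° = 0.005 × 111195 × 0.2708 ≈ 150.58 m.
The two errors are perpendicular, so the maximum displacement is √(555.975² + 150.58²) ≈ 576.006 m.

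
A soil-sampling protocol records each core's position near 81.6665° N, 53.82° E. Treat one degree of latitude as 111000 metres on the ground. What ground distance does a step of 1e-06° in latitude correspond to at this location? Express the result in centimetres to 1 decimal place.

Along a meridian 1e-06° is 1e-06 × 111000 = 0.111 m.
That is 0.111 m = 11.1 cm.

11.1 centimetres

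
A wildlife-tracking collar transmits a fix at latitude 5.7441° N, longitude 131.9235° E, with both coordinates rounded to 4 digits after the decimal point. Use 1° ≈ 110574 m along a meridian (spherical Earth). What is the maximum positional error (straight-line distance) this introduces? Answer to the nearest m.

8 m

Rounding to 4 decimal places leaves each coordinate within ±5e-05° of the true value.
North–south component: 5e-05° × 110574 = 5.5287 m.
E–W at 5.7441°: 5e-05° × 110574 × cos 5.7441° = 5e-05 × 110574 × 0.9950 ≈ 5.50094 m.
Worst case both components are at the extreme and orthogonal: √(5.5287² + 5.50094²) ≈ 7.79916 m.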